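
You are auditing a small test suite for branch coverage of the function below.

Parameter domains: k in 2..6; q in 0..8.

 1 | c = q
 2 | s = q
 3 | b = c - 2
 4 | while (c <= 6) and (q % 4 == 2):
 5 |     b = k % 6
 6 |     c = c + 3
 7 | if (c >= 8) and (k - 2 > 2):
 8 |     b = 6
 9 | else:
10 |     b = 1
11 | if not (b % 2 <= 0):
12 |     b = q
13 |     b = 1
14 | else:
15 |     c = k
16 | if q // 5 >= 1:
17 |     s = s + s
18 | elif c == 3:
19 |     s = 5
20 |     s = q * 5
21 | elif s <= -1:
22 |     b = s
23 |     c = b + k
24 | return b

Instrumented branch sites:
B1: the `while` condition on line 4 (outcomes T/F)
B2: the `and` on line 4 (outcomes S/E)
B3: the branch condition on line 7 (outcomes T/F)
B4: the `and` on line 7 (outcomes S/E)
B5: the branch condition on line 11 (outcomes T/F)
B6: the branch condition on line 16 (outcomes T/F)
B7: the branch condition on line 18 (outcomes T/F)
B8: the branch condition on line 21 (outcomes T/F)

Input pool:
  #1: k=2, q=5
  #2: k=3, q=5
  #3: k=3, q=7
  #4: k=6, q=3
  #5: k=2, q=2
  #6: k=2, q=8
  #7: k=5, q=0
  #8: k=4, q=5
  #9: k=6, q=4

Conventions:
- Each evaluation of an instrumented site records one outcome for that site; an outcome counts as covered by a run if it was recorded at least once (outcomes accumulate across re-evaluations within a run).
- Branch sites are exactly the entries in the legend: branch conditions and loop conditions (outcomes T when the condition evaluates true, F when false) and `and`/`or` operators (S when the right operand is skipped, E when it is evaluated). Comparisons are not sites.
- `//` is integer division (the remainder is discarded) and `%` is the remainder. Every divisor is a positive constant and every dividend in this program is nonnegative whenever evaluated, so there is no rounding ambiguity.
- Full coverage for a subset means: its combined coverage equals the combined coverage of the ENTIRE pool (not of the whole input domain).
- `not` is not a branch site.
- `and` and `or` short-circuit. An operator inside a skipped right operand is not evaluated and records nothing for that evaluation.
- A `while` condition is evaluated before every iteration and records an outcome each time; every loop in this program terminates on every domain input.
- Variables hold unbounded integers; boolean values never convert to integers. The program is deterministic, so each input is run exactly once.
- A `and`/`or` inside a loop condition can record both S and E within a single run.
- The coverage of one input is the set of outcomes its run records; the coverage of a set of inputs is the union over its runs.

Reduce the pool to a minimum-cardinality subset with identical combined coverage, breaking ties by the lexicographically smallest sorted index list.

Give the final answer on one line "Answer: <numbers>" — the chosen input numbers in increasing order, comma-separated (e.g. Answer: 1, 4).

#1 (k=2, q=5) -> covered: B1=F, B2=E, B3=F, B4=S, B5=T, B6=T
#2 (k=3, q=5) -> covered: B1=F, B2=E, B3=F, B4=S, B5=T, B6=T
#3 (k=3, q=7) -> covered: B1=F, B2=S, B3=F, B4=S, B5=T, B6=T
#4 (k=6, q=3) -> covered: B1=F, B2=E, B3=F, B4=S, B5=T, B6=F, B7=T
#5 (k=2, q=2) -> covered: B1=T, B1=F, B2=S, B2=E, B3=F, B4=E, B5=T, B6=F, B7=F, B8=F
#6 (k=2, q=8) -> covered: B1=F, B2=S, B3=F, B4=E, B5=T, B6=T
#7 (k=5, q=0) -> covered: B1=F, B2=E, B3=F, B4=S, B5=T, B6=F, B7=F, B8=F
#8 (k=4, q=5) -> covered: B1=F, B2=E, B3=F, B4=S, B5=T, B6=T
#9 (k=6, q=4) -> covered: B1=F, B2=E, B3=F, B4=S, B5=T, B6=F, B7=F, B8=F
together the pool reaches 13 outcomes: B1=T, B1=F, B2=S, B2=E, B3=F, B4=S, B4=E, B5=T, B6=T, B6=F, B7=T, B7=F, B8=F
every size-1 subset falls short of the 13 outcomes (best: 10/13)
every size-2 subset falls short of the 13 outcomes (best: 12/13)
size 3: inputs {1, 4, 5} cover all 13 outcomes, and no lexicographically smaller subset of this size does

Answer: 1, 4, 5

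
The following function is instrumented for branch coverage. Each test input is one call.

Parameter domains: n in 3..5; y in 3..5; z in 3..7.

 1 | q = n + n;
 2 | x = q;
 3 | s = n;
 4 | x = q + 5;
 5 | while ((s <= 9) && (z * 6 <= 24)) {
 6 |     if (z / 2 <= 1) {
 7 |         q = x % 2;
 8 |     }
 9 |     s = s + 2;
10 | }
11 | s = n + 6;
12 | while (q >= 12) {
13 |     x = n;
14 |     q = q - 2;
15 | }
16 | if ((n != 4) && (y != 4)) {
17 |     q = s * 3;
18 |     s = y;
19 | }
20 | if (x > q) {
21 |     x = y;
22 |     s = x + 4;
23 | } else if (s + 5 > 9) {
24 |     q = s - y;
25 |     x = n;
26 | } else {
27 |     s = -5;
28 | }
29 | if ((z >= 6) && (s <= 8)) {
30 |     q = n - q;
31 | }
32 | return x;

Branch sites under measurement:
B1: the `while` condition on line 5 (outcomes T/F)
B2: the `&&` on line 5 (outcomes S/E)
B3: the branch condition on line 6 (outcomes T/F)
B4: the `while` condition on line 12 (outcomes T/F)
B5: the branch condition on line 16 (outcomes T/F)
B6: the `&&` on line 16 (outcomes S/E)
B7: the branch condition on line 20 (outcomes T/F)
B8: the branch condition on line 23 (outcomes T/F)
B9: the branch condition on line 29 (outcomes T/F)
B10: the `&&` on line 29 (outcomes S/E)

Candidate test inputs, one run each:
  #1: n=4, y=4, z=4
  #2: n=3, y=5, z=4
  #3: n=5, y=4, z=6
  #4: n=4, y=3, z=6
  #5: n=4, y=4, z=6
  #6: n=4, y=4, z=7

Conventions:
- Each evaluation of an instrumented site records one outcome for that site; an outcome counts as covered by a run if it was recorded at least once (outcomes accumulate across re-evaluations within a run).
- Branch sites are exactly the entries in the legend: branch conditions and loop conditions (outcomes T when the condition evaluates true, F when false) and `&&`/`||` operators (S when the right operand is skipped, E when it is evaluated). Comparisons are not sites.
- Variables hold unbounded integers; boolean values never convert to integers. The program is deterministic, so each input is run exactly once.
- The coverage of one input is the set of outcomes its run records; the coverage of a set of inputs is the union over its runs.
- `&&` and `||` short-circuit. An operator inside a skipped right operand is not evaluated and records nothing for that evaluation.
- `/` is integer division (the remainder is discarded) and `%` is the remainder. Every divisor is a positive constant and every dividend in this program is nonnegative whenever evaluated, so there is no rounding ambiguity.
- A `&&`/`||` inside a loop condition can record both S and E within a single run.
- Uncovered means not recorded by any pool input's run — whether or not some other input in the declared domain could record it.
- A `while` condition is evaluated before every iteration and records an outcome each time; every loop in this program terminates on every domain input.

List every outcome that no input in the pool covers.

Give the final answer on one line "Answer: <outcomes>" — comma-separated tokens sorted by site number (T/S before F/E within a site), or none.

#1 (n=4, y=4, z=4) -> B2->E, B1->T, B3->F, B2->E, B1->T, B3->F, B2->E, B1->T, B3->F, B2->S, B1->F, B4->F, B6->S, B5->F, ...; covered: B1=T, B1=F, B2=S, B2=E, B3=F, B4=F, B5=F, B6=S, B7=T, B9=F, B10=S
#2 (n=3, y=5, z=4) -> B2->E, B1->T, B3->F, B2->E, B1->T, B3->F, B2->E, B1->T, B3->F, B2->E, B1->T, B3->F, B2->S, B1->F, ...; covered: B1=T, B1=F, B2=S, B2=E, B3=F, B4=F, B5=T, B6=E, B7=F, B8=T, B9=F, B10=S
#3 (n=5, y=4, z=6) -> B2->E, B1->F, B4->F, B6->E, B5->F, B7->T, B10->E, B9->T; covered: B1=F, B2=E, B4=F, B5=F, B6=E, B7=T, B9=T, B10=E
#4 (n=4, y=3, z=6) -> B2->E, B1->F, B4->F, B6->S, B5->F, B7->T, B10->E, B9->T; covered: B1=F, B2=E, B4=F, B5=F, B6=S, B7=T, B9=T, B10=E
#5 (n=4, y=4, z=6) -> B2->E, B1->F, B4->F, B6->S, B5->F, B7->T, B10->E, B9->T; covered: B1=F, B2=E, B4=F, B5=F, B6=S, B7=T, B9=T, B10=E
#6 (n=4, y=4, z=7) -> B2->E, B1->F, B4->F, B6->S, B5->F, B7->T, B10->E, B9->T; covered: B1=F, B2=E, B4=F, B5=F, B6=S, B7=T, B9=T, B10=E
union over the pool: B1=T, B1=F, B2=S, B2=E, B3=F, B4=F, B5=T, B5=F, B6=S, B6=E, B7=T, B7=F, B8=T, B9=T, B9=F, B10=S, B10=E
uncovered (3 of 20): B3=T, B4=T, B8=F

Answer: B3=T, B4=T, B8=F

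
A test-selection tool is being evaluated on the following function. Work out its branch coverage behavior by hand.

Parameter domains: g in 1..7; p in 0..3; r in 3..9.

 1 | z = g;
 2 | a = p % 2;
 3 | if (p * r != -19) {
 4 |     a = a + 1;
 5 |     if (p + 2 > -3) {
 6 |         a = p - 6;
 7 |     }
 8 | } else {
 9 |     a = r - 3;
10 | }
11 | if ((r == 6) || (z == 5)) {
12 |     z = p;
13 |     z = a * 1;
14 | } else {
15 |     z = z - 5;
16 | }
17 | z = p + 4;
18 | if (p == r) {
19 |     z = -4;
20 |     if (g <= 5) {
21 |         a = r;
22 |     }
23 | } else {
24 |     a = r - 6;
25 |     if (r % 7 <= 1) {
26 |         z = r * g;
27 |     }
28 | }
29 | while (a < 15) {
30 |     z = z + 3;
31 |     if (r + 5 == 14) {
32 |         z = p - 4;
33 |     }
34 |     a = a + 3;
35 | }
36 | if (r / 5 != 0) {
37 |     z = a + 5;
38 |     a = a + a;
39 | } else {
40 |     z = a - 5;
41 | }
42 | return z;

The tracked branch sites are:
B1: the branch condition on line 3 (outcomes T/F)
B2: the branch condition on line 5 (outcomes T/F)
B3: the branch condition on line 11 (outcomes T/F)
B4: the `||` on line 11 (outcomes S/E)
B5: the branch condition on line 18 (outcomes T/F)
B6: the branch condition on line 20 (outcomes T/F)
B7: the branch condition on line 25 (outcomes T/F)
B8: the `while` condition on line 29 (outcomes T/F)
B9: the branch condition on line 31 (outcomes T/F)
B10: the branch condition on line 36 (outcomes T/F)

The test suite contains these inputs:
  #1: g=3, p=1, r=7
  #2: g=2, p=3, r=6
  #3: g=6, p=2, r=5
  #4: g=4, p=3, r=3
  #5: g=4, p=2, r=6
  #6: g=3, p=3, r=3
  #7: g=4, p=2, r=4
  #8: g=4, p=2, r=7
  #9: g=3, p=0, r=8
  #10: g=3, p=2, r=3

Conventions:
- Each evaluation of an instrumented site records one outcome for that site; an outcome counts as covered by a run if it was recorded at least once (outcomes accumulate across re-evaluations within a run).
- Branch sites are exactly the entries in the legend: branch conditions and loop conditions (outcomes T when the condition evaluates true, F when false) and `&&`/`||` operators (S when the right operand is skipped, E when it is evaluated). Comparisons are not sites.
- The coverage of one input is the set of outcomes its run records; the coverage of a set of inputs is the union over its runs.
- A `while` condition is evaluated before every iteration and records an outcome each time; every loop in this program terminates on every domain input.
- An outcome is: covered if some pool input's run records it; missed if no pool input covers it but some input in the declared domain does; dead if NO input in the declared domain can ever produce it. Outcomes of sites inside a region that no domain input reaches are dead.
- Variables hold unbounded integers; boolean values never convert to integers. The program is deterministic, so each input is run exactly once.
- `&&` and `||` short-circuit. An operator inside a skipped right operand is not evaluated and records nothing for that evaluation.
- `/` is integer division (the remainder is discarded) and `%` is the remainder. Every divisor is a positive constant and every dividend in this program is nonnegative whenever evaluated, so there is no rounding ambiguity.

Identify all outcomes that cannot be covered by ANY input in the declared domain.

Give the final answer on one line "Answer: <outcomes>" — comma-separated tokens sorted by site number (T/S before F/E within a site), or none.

running all 196 domain inputs and tallying outcomes:
  B1=F: unreachable across the whole domain -> dead
  B2=F: unreachable across the whole domain -> dead
  reachable outcomes have witnesses, e.g. B1=T (e.g. g=1, p=0, r=3), B2=T (e.g. g=1, p=0, r=3), B3=T (e.g. g=1, p=0, r=6), B3=F (e.g. g=1, p=0, r=3)

Answer: B1=F, B2=F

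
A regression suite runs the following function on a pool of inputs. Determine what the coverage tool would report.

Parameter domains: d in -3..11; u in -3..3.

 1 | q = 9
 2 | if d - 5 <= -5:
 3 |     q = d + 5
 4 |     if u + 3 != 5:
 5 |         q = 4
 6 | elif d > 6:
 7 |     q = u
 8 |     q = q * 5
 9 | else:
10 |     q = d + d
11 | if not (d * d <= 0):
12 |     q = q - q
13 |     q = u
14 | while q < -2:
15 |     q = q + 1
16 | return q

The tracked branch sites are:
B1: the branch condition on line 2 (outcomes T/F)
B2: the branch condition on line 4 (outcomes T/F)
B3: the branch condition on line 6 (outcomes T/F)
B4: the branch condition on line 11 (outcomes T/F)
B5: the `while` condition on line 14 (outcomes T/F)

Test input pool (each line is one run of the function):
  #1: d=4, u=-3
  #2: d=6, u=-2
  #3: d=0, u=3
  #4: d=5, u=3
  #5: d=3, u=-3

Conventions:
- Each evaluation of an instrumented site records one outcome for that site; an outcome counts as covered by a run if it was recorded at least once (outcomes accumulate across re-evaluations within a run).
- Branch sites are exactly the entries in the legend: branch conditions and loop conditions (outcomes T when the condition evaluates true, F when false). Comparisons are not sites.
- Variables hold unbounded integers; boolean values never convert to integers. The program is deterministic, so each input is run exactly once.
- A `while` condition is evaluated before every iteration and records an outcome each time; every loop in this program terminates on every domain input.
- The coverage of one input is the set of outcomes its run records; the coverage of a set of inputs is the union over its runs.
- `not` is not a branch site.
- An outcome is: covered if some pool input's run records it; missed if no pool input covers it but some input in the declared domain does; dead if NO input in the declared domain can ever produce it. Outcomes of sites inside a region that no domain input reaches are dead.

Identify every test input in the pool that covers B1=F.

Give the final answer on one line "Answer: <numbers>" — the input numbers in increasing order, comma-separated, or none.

input #1 (d=4, u=-3): records B1=F
input #2 (d=6, u=-2): records B1=F
input #3 (d=0, u=3): does not record B1=F
input #4 (d=5, u=3): records B1=F
input #5 (d=3, u=-3): records B1=F

Answer: 1, 2, 4, 5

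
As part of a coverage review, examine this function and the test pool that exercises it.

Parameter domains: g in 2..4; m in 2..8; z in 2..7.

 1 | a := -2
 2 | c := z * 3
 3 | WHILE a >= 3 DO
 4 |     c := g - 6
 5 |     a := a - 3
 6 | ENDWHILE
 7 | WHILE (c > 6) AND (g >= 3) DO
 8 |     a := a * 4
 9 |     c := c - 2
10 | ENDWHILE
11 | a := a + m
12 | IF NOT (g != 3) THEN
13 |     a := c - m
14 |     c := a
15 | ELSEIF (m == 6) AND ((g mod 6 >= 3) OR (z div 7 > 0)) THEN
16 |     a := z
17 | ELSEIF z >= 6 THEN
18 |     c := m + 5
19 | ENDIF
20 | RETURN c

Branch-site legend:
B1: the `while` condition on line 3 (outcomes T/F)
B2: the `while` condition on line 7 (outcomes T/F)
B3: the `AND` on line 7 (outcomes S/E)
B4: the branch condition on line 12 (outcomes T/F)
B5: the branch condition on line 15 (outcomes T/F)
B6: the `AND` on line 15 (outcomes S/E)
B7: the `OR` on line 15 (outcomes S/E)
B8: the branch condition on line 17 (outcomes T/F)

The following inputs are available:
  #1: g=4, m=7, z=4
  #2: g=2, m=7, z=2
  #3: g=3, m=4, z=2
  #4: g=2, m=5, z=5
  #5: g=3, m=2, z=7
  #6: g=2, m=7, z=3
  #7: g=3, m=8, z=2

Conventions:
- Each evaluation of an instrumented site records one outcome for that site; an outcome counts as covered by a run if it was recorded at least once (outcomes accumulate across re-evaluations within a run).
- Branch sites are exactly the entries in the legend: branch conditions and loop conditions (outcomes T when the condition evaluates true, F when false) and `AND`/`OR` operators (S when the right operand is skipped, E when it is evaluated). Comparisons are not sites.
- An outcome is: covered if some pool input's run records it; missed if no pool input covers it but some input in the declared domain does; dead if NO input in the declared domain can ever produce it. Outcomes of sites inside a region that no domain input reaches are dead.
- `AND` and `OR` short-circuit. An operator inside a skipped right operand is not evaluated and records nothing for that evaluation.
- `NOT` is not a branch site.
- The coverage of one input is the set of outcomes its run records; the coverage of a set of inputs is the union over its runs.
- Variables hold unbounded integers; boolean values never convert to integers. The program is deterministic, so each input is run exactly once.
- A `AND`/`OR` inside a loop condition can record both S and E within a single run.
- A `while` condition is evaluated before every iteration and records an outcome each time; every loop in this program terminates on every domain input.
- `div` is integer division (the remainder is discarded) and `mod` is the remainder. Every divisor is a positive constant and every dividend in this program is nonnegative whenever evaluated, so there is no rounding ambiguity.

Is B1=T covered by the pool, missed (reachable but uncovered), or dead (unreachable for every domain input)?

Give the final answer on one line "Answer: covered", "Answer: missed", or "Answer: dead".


no pool input records B1=T
checking all 126 inputs in the declared domain: B1=T is never recorded -> dead
Answer: dead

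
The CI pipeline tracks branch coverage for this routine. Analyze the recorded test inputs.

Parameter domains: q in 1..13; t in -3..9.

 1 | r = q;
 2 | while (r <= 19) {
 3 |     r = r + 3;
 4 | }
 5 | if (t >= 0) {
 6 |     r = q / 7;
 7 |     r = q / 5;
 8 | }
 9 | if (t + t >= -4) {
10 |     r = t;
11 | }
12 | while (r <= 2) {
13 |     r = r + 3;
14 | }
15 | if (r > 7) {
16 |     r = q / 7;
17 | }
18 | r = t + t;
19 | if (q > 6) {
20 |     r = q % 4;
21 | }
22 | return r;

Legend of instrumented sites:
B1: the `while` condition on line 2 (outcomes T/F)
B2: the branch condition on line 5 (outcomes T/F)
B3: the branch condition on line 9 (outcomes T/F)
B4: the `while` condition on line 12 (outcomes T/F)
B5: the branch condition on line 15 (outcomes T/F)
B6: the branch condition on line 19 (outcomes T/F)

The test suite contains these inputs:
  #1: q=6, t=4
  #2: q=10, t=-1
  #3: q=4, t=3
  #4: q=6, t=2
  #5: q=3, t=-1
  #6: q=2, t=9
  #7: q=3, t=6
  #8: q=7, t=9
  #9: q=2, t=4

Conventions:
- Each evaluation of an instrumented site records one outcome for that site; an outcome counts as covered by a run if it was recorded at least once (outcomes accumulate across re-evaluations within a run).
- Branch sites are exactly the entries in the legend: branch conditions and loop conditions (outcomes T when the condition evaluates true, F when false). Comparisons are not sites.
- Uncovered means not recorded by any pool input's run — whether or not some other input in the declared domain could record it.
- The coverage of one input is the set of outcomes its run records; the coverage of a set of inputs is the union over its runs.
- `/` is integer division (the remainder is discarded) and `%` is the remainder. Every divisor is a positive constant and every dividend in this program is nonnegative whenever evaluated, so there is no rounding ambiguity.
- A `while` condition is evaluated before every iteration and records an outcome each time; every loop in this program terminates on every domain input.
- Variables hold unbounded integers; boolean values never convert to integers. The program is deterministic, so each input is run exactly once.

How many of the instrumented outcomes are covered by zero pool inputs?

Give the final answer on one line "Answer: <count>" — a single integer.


input #1 (q=6, t=4): events B1->T, B1->T, B1->T, B1->T, B1->T, B1->F, B2->T, B3->T, B4->F, B5->F, B6->F; covers B1=T, B1=F, B2=T, B3=T, B4=F, B5=F, B6=F
input #2 (q=10, t=-1): events B1->T, B1->T, B1->T, B1->T, B1->F, B2->F, B3->T, B4->T, B4->T, B4->F, B5->F, B6->T; covers B1=T, B1=F, B2=F, B3=T, B4=T, B4=F, B5=F, B6=T
input #3 (q=4, t=3): events B1->T, B1->T, B1->T, B1->T, B1->T, B1->T, B1->F, B2->T, B3->T, B4->F, B5->F, B6->F; covers B1=T, B1=F, B2=T, B3=T, B4=F, B5=F, B6=F
input #4 (q=6, t=2): events B1->T, B1->T, B1->T, B1->T, B1->T, B1->F, B2->T, B3->T, B4->T, B4->F, B5->F, B6->F; covers B1=T, B1=F, B2=T, B3=T, B4=T, B4=F, B5=F, B6=F
input #5 (q=3, t=-1): events B1->T, B1->T, B1->T, B1->T, B1->T, B1->T, B1->F, B2->F, B3->T, B4->T, B4->T, B4->F, B5->F, B6->F; covers B1=T, B1=F, B2=F, B3=T, B4=T, B4=F, B5=F, B6=F
input #6 (q=2, t=9): events B1->T, B1->T, B1->T, B1->T, B1->T, B1->T, B1->F, B2->T, B3->T, B4->F, B5->T, B6->F; covers B1=T, B1=F, B2=T, B3=T, B4=F, B5=T, B6=F
input #7 (q=3, t=6): events B1->T, B1->T, B1->T, B1->T, B1->T, B1->T, B1->F, B2->T, B3->T, B4->F, B5->F, B6->F; covers B1=T, B1=F, B2=T, B3=T, B4=F, B5=F, B6=F
input #8 (q=7, t=9): events B1->T, B1->T, B1->T, B1->T, B1->T, B1->F, B2->T, B3->T, B4->F, B5->T, B6->T; covers B1=T, B1=F, B2=T, B3=T, B4=F, B5=T, B6=T
input #9 (q=2, t=4): events B1->T, B1->T, B1->T, B1->T, B1->T, B1->T, B1->F, B2->T, B3->T, B4->F, B5->F, B6->F; covers B1=T, B1=F, B2=T, B3=T, B4=F, B5=F, B6=F
union over the pool: B1=T, B1=F, B2=T, B2=F, B3=T, B4=T, B4=F, B5=T, B5=F, B6=T, B6=F
uncovered (1 of 12): B3=F
Answer: 1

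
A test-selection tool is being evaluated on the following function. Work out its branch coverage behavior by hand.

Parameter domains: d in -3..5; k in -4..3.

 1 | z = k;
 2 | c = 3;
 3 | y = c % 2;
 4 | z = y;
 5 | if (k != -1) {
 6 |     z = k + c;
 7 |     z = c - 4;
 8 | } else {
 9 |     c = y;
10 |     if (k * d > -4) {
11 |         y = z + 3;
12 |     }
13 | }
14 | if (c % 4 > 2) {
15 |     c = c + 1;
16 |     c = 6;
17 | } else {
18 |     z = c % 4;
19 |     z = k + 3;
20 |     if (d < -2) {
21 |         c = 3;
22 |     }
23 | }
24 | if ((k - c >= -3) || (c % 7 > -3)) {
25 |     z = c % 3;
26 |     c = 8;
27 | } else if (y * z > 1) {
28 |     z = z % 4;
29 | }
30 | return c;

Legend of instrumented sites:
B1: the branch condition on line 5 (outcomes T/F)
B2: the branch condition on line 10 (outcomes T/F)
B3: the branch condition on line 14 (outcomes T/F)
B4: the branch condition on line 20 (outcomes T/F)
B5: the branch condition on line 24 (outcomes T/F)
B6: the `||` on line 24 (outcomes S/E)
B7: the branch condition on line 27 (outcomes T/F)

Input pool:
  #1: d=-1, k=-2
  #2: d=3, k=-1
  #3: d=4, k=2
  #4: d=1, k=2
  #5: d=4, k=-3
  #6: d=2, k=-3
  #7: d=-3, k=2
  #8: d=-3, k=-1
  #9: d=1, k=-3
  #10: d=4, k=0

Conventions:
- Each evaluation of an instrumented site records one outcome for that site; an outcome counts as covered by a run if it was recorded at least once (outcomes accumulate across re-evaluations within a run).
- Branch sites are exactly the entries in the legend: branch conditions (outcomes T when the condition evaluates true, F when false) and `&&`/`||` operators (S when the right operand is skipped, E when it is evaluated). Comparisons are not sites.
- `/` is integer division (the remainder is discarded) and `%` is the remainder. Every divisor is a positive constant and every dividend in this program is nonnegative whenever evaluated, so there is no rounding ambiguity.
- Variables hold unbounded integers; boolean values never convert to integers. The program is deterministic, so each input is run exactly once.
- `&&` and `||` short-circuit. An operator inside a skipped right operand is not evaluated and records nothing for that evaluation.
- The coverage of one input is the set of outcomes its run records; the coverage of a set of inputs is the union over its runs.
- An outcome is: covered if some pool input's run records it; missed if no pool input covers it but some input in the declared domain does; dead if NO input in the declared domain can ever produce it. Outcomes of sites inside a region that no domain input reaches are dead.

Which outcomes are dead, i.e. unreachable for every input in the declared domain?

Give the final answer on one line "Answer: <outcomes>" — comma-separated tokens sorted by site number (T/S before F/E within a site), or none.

checking every outcome against all 72 domain inputs:
  B5=F: zero occurrences over every domain input -> dead
  B7=T: zero occurrences over every domain input -> dead
  B7=F: zero occurrences over every domain input -> dead
  reachable outcomes have witnesses, e.g. B1=T (e.g. d=-3, k=-4), B1=F (e.g. d=-3, k=-1), B2=T (e.g. d=-3, k=-1), B2=F (e.g. d=4, k=-1)

Answer: B5=F, B7=T, B7=F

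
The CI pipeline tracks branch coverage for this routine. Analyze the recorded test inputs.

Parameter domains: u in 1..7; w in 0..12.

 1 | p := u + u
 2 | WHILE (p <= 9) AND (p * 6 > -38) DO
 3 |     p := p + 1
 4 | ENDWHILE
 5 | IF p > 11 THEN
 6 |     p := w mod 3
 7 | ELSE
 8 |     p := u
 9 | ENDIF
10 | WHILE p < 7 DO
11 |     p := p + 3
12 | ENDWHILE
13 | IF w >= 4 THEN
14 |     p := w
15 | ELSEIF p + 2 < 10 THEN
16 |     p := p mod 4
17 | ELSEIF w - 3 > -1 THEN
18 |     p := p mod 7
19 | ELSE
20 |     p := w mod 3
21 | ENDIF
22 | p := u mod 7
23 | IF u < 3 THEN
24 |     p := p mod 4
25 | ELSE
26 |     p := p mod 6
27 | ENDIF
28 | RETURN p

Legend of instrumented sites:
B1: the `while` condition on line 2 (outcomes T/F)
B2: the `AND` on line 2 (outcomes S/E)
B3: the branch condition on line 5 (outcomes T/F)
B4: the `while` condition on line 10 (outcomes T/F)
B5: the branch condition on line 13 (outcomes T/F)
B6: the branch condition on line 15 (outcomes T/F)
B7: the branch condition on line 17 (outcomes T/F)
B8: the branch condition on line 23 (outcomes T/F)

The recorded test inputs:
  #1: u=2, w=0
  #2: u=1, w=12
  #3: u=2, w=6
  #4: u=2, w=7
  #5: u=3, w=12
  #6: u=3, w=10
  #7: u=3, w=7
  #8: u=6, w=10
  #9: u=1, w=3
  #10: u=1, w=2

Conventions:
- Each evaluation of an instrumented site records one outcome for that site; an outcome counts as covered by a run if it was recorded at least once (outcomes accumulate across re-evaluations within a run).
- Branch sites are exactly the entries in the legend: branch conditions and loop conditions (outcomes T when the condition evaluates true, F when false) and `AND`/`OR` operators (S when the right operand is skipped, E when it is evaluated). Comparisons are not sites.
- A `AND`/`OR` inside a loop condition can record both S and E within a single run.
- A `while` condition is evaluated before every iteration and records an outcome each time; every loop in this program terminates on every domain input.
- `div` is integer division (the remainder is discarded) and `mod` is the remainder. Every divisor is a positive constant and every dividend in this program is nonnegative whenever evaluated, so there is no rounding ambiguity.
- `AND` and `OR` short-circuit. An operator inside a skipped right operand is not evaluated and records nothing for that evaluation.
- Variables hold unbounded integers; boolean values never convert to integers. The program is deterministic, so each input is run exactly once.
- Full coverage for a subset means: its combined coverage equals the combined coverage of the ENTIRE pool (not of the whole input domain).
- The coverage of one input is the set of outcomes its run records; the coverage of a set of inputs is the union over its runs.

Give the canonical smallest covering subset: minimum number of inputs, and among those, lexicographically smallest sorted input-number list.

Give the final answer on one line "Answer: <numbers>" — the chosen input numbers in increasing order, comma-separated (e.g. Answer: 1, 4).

input #1 (u=2, w=0): events B2->E, B1->T, B2->E, B1->T, B2->E, B1->T, B2->E, B1->T, B2->E, B1->T, B2->E, B1->T, B2->S, B1->F, ...; covers B1=T, B1=F, B2=S, B2=E, B3=F, B4=T, B4=F, B5=F, B6=F, B7=F, B8=T
input #2 (u=1, w=12): events B2->E, B1->T, B2->E, B1->T, B2->E, B1->T, B2->E, B1->T, B2->E, B1->T, B2->E, B1->T, B2->E, B1->T, ...; covers B1=T, B1=F, B2=S, B2=E, B3=F, B4=T, B4=F, B5=T, B8=T
input #3 (u=2, w=6): events B2->E, B1->T, B2->E, B1->T, B2->E, B1->T, B2->E, B1->T, B2->E, B1->T, B2->E, B1->T, B2->S, B1->F, ...; covers B1=T, B1=F, B2=S, B2=E, B3=F, B4=T, B4=F, B5=T, B8=T
input #4 (u=2, w=7): events B2->E, B1->T, B2->E, B1->T, B2->E, B1->T, B2->E, B1->T, B2->E, B1->T, B2->E, B1->T, B2->S, B1->F, ...; covers B1=T, B1=F, B2=S, B2=E, B3=F, B4=T, B4=F, B5=T, B8=T
input #5 (u=3, w=12): events B2->E, B1->T, B2->E, B1->T, B2->E, B1->T, B2->E, B1->T, B2->S, B1->F, B3->F, B4->T, B4->T, B4->F, ...; covers B1=T, B1=F, B2=S, B2=E, B3=F, B4=T, B4=F, B5=T, B8=F
input #6 (u=3, w=10): events B2->E, B1->T, B2->E, B1->T, B2->E, B1->T, B2->E, B1->T, B2->S, B1->F, B3->F, B4->T, B4->T, B4->F, ...; covers B1=T, B1=F, B2=S, B2=E, B3=F, B4=T, B4=F, B5=T, B8=F
input #7 (u=3, w=7): events B2->E, B1->T, B2->E, B1->T, B2->E, B1->T, B2->E, B1->T, B2->S, B1->F, B3->F, B4->T, B4->T, B4->F, ...; covers B1=T, B1=F, B2=S, B2=E, B3=F, B4=T, B4=F, B5=T, B8=F
input #8 (u=6, w=10): events B2->S, B1->F, B3->T, B4->T, B4->T, B4->F, B5->T, B8->F; covers B1=F, B2=S, B3=T, B4=T, B4=F, B5=T, B8=F
input #9 (u=1, w=3): events B2->E, B1->T, B2->E, B1->T, B2->E, B1->T, B2->E, B1->T, B2->E, B1->T, B2->E, B1->T, B2->E, B1->T, ...; covers B1=T, B1=F, B2=S, B2=E, B3=F, B4=T, B4=F, B5=F, B6=T, B8=T
input #10 (u=1, w=2): events B2->E, B1->T, B2->E, B1->T, B2->E, B1->T, B2->E, B1->T, B2->E, B1->T, B2->E, B1->T, B2->E, B1->T, ...; covers B1=T, B1=F, B2=S, B2=E, B3=F, B4=T, B4=F, B5=F, B6=T, B8=T
pool-wide coverage (15 outcomes): B1=T, B1=F, B2=S, B2=E, B3=T, B3=F, B4=T, B4=F, B5=T, B5=F, B6=T, B6=F, B7=F, B8=T, B8=F
size 1 is not enough: best union over all size-1 subsets is 11/15
size 2 is not enough: best union over all size-2 subsets is 14/15
size 3: inputs {1, 8, 9} cover all 15 outcomes, and no lexicographically smaller subset of this size does

Answer: 1, 8, 9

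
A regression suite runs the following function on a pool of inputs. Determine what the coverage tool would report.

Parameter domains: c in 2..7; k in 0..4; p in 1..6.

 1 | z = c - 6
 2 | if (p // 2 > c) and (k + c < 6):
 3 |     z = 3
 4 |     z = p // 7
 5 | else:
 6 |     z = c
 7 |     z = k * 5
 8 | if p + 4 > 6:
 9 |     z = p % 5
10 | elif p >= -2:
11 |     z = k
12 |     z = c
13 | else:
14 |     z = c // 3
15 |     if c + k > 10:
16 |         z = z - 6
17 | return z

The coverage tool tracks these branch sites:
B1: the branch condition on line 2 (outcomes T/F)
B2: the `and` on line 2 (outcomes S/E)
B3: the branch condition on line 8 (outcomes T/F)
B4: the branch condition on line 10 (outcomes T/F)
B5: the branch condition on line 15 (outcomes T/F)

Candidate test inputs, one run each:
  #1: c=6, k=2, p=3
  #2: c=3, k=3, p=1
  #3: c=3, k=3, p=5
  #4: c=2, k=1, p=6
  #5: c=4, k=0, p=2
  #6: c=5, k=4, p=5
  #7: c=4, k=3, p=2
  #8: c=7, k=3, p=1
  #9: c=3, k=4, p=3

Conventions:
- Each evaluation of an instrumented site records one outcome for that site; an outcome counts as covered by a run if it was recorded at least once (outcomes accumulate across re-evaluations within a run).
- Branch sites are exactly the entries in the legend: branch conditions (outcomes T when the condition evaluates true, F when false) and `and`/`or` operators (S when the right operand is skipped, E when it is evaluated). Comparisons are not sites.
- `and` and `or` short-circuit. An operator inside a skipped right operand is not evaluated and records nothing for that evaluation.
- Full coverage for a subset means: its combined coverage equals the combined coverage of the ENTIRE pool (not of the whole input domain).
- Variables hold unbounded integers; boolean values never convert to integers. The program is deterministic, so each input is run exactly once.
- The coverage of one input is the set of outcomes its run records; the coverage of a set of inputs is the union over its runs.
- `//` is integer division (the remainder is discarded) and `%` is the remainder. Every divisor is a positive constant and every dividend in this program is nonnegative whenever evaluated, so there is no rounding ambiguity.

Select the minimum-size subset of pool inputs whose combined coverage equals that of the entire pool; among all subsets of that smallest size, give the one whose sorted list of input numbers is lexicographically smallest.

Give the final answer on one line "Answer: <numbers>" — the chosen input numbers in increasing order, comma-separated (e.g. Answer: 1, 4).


#1 (c=6, k=2, p=3) -> B2->S, B1->F, B3->T; covered: B1=F, B2=S, B3=T
#2 (c=3, k=3, p=1) -> B2->S, B1->F, B3->F, B4->T; covered: B1=F, B2=S, B3=F, B4=T
#3 (c=3, k=3, p=5) -> B2->S, B1->F, B3->T; covered: B1=F, B2=S, B3=T
#4 (c=2, k=1, p=6) -> B2->E, B1->T, B3->T; covered: B1=T, B2=E, B3=T
#5 (c=4, k=0, p=2) -> B2->S, B1->F, B3->F, B4->T; covered: B1=F, B2=S, B3=F, B4=T
#6 (c=5, k=4, p=5) -> B2->S, B1->F, B3->T; covered: B1=F, B2=S, B3=T
#7 (c=4, k=3, p=2) -> B2->S, B1->F, B3->F, B4->T; covered: B1=F, B2=S, B3=F, B4=T
#8 (c=7, k=3, p=1) -> B2->S, B1->F, B3->F, B4->T; covered: B1=F, B2=S, B3=F, B4=T
#9 (c=3, k=4, p=3) -> B2->S, B1->F, B3->T; covered: B1=F, B2=S, B3=T
union over all inputs: B1=T, B1=F, B2=S, B2=E, B3=T, B3=F, B4=T (7 outcomes)
size 1 is not enough: best union over all size-1 subsets is 4/7
inputs {2, 4} (size 2) cover everything; no size-2 subset with a lexicographically smaller index list covers all 7
Answer: 2, 4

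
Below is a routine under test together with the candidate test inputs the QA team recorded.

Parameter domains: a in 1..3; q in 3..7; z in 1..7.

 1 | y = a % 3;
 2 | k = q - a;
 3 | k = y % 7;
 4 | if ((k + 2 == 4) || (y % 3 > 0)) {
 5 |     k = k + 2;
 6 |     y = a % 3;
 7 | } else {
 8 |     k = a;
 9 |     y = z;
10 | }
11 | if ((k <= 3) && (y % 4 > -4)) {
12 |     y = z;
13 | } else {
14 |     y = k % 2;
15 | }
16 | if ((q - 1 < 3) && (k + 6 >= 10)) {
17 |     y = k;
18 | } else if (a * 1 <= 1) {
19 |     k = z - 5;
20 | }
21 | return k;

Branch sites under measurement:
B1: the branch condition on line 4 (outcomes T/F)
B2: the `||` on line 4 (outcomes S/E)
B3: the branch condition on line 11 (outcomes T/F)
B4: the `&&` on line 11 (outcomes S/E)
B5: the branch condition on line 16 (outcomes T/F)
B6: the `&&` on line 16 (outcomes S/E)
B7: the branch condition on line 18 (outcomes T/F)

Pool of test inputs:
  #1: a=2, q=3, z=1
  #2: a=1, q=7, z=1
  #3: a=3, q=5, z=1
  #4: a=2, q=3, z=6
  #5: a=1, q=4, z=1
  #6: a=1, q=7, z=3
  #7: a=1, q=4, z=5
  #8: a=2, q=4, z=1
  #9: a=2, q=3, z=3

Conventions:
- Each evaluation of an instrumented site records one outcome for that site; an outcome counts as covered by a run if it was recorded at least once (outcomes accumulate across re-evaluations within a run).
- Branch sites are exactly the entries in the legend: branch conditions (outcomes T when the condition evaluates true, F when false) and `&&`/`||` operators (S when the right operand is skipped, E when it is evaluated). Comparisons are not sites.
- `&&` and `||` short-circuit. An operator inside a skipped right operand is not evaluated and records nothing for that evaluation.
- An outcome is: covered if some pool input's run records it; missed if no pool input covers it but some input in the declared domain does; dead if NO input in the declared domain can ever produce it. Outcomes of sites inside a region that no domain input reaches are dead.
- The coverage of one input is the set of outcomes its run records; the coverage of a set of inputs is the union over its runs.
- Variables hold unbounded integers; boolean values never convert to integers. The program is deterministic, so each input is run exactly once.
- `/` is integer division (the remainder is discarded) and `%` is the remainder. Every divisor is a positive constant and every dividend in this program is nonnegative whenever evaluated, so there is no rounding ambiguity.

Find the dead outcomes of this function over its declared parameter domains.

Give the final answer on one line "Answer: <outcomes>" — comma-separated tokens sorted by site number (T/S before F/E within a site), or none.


sweeping the full domain (105 inputs) for each outcome:
  reachable outcomes have witnesses, e.g. B1=T (e.g. a=1, q=3, z=1), B1=F (e.g. a=3, q=3, z=1), B2=S (e.g. a=2, q=3, z=1), B2=E (e.g. a=1, q=3, z=1)
Answer: none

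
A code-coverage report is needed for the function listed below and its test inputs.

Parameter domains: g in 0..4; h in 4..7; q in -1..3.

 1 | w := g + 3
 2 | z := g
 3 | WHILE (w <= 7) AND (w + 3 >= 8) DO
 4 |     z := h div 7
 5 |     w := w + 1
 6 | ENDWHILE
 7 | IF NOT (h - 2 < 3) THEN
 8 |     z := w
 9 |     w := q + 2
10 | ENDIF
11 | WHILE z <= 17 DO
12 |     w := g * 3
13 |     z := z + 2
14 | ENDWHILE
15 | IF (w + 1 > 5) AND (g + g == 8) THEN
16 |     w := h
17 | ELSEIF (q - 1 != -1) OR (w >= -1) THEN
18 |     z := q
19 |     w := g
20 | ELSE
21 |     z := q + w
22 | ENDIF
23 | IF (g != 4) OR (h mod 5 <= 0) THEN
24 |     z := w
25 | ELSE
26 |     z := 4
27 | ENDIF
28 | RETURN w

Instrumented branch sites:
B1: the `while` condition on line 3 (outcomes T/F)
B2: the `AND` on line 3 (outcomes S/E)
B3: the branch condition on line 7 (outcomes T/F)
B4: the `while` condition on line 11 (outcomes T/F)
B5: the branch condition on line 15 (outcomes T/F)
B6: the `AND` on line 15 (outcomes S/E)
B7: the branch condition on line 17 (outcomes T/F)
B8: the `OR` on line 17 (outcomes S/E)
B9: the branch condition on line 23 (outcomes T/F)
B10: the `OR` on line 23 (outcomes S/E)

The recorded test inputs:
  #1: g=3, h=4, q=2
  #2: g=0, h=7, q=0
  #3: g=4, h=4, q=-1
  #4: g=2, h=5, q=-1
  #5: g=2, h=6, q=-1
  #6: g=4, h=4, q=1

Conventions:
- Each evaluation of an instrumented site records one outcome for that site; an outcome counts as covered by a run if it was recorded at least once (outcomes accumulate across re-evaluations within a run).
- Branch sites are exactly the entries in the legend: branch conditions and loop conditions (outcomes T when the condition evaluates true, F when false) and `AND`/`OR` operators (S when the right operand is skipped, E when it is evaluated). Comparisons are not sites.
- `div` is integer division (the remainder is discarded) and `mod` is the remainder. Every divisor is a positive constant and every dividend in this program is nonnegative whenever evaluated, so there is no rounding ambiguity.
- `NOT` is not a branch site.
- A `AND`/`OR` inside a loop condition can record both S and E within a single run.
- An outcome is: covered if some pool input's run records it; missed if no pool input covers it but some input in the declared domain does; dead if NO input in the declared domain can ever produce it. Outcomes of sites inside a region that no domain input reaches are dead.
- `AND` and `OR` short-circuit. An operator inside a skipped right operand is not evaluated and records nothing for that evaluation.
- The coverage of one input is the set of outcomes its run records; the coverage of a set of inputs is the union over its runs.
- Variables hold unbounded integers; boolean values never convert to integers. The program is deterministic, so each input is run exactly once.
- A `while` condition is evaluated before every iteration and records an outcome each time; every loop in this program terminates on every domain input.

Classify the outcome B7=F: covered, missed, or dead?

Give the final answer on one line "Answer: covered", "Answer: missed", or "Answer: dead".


no pool input records B7=F
checking all 100 inputs in the declared domain: B7=F is never recorded -> dead
Answer: dead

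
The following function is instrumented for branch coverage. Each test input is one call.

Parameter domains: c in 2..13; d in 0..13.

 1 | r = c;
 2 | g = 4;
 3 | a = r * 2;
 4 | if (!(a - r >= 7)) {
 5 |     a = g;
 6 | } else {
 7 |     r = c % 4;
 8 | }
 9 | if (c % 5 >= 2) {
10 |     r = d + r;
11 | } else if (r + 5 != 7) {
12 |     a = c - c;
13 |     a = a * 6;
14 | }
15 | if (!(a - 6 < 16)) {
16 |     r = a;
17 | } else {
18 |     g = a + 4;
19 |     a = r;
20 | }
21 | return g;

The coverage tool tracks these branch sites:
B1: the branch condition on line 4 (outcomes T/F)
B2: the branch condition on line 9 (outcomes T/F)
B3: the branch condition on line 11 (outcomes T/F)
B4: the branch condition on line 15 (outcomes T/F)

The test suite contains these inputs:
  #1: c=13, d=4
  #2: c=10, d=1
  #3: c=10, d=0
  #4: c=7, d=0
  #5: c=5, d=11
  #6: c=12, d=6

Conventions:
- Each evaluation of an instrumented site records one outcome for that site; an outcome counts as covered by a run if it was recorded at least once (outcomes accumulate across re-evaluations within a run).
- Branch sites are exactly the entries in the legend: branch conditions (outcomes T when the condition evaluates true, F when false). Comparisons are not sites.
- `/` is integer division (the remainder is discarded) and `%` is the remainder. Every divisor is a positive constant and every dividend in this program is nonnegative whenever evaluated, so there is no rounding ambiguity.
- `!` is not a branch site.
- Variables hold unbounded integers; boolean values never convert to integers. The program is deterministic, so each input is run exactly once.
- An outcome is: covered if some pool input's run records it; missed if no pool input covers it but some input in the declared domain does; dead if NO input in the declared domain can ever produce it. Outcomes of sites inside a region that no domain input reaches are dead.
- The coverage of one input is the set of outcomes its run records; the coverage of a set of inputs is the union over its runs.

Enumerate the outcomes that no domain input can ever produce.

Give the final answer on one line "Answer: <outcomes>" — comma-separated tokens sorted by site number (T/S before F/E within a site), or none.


exhaustive pass over the 168-input domain:
  reachable outcomes have witnesses, e.g. B1=T (e.g. c=2, d=0), B1=F (e.g. c=7, d=0), B2=T (e.g. c=2, d=0), B2=F (e.g. c=5, d=0)
Answer: none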